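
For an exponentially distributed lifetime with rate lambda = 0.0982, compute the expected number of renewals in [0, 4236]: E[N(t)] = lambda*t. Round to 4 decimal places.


lambda = 0.0982
t = 4236
E[N(t)] = lambda * t
E[N(t)] = 0.0982 * 4236
E[N(t)] = 415.9752

415.9752


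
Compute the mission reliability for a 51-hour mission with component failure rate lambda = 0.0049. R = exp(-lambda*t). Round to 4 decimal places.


lambda = 0.0049
mission_time = 51
lambda * t = 0.0049 * 51 = 0.2499
R = exp(-0.2499)
R = 0.7789

0.7789


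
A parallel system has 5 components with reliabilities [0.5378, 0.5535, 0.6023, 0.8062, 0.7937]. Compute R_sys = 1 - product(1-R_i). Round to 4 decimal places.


Components: [0.5378, 0.5535, 0.6023, 0.8062, 0.7937]
(1 - 0.5378) = 0.4622, running product = 0.4622
(1 - 0.5535) = 0.4465, running product = 0.2064
(1 - 0.6023) = 0.3977, running product = 0.0821
(1 - 0.8062) = 0.1938, running product = 0.0159
(1 - 0.7937) = 0.2063, running product = 0.0033
Product of (1-R_i) = 0.0033
R_sys = 1 - 0.0033 = 0.9967

0.9967


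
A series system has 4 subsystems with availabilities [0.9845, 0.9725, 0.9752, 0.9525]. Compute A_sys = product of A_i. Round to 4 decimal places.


Subsystems: [0.9845, 0.9725, 0.9752, 0.9525]
After subsystem 1 (A=0.9845): product = 0.9845
After subsystem 2 (A=0.9725): product = 0.9574
After subsystem 3 (A=0.9752): product = 0.9337
After subsystem 4 (A=0.9525): product = 0.8893
A_sys = 0.8893

0.8893


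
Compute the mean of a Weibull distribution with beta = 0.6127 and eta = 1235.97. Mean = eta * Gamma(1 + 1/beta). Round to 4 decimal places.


beta = 0.6127, eta = 1235.97
1/beta = 1.6321
1 + 1/beta = 2.6321
Gamma(2.6321) = 1.4649
Mean = 1235.97 * 1.4649
Mean = 1810.5521

1810.5521


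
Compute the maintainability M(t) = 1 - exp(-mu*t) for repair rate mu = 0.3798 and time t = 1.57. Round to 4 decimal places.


mu = 0.3798, t = 1.57
mu * t = 0.3798 * 1.57 = 0.5963
exp(-0.5963) = 0.5509
M(t) = 1 - 0.5509
M(t) = 0.4491

0.4491


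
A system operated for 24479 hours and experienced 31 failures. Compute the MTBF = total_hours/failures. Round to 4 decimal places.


total_hours = 24479
failures = 31
MTBF = 24479 / 31
MTBF = 789.6452

789.6452


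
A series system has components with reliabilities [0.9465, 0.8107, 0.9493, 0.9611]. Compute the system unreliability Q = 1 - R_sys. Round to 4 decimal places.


Components: [0.9465, 0.8107, 0.9493, 0.9611]
After component 1: product = 0.9465
After component 2: product = 0.7673
After component 3: product = 0.7284
After component 4: product = 0.7001
R_sys = 0.7001
Q = 1 - 0.7001 = 0.2999

0.2999


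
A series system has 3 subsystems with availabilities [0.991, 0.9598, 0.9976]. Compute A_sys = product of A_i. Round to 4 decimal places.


Subsystems: [0.991, 0.9598, 0.9976]
After subsystem 1 (A=0.991): product = 0.991
After subsystem 2 (A=0.9598): product = 0.9512
After subsystem 3 (A=0.9976): product = 0.9489
A_sys = 0.9489

0.9489


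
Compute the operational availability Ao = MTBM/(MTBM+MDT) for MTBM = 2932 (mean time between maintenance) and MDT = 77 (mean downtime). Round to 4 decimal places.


MTBM = 2932
MDT = 77
MTBM + MDT = 3009
Ao = 2932 / 3009
Ao = 0.9744

0.9744


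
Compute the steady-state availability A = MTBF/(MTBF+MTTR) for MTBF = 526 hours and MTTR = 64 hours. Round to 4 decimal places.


MTBF = 526
MTTR = 64
MTBF + MTTR = 590
A = 526 / 590
A = 0.8915

0.8915


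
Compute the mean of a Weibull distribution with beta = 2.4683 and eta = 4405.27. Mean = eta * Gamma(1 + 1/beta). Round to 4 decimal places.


beta = 2.4683, eta = 4405.27
1/beta = 0.4051
1 + 1/beta = 1.4051
Gamma(1.4051) = 0.887
Mean = 4405.27 * 0.887
Mean = 3907.4571

3907.4571


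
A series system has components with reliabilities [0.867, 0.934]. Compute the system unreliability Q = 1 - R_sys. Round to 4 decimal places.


Components: [0.867, 0.934]
After component 1: product = 0.867
After component 2: product = 0.8098
R_sys = 0.8098
Q = 1 - 0.8098 = 0.1902

0.1902


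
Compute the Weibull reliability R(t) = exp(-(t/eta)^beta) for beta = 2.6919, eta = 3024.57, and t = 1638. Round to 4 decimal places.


beta = 2.6919, eta = 3024.57, t = 1638
t/eta = 1638 / 3024.57 = 0.5416
(t/eta)^beta = 0.5416^2.6919 = 0.1919
R(t) = exp(-0.1919)
R(t) = 0.8254

0.8254


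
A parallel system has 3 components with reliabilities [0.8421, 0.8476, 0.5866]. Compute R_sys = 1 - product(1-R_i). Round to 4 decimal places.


Components: [0.8421, 0.8476, 0.5866]
(1 - 0.8421) = 0.1579, running product = 0.1579
(1 - 0.8476) = 0.1524, running product = 0.0241
(1 - 0.5866) = 0.4134, running product = 0.0099
Product of (1-R_i) = 0.0099
R_sys = 1 - 0.0099 = 0.9901

0.9901


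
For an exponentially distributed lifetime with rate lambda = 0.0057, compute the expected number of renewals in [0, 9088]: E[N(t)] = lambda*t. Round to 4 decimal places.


lambda = 0.0057
t = 9088
E[N(t)] = lambda * t
E[N(t)] = 0.0057 * 9088
E[N(t)] = 51.8016

51.8016


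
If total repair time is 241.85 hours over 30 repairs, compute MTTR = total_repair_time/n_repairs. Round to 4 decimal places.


total_repair_time = 241.85
n_repairs = 30
MTTR = 241.85 / 30
MTTR = 8.0617

8.0617


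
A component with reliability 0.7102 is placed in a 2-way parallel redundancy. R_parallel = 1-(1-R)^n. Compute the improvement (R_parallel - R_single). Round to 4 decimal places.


R_single = 0.7102, n = 2
1 - R_single = 0.2898
(1 - R_single)^n = 0.2898^2 = 0.084
R_parallel = 1 - 0.084 = 0.916
Improvement = 0.916 - 0.7102
Improvement = 0.2058

0.2058


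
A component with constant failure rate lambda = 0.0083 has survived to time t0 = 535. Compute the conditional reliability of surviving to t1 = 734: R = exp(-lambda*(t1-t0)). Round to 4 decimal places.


lambda = 0.0083
t0 = 535, t1 = 734
t1 - t0 = 199
lambda * (t1-t0) = 0.0083 * 199 = 1.6517
R = exp(-1.6517)
R = 0.1917

0.1917


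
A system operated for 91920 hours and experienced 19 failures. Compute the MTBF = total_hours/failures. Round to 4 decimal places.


total_hours = 91920
failures = 19
MTBF = 91920 / 19
MTBF = 4837.8947

4837.8947


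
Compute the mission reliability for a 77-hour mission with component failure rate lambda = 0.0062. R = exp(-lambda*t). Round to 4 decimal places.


lambda = 0.0062
mission_time = 77
lambda * t = 0.0062 * 77 = 0.4774
R = exp(-0.4774)
R = 0.6204

0.6204


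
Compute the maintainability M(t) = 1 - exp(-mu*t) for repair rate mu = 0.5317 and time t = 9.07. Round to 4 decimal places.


mu = 0.5317, t = 9.07
mu * t = 0.5317 * 9.07 = 4.8225
exp(-4.8225) = 0.008
M(t) = 1 - 0.008
M(t) = 0.992

0.992


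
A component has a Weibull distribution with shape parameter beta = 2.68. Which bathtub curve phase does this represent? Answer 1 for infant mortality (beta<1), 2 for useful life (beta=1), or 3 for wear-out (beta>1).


beta = 2.68
Compare beta to 1:
beta < 1 => infant mortality (phase 1)
beta = 1 => useful life (phase 2)
beta > 1 => wear-out (phase 3)
Since beta = 2.68, this is wear-out (increasing failure rate)
Phase = 3

3


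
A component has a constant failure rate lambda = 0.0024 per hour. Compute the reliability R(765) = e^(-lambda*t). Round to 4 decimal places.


lambda = 0.0024
t = 765
lambda * t = 1.836
R(t) = e^(-1.836)
R(t) = 0.1595

0.1595


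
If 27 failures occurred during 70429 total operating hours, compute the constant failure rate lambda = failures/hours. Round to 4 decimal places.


failures = 27
total_hours = 70429
lambda = 27 / 70429
lambda = 0.0004

0.0004


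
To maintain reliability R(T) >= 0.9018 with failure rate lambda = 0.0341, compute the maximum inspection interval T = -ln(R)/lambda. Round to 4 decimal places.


R_target = 0.9018
lambda = 0.0341
-ln(0.9018) = 0.1034
T = 0.1034 / 0.0341
T = 3.0312

3.0312


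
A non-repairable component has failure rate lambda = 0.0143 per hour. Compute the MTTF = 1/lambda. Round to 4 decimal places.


lambda = 0.0143
MTTF = 1 / 0.0143
MTTF = 69.9301

69.9301


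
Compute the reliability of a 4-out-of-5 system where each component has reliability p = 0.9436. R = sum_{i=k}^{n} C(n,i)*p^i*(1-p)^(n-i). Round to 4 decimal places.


k = 4, n = 5, p = 0.9436
i=4: C(5,4)=5 * 0.9436^4 * 0.0564^1 = 0.2236
i=5: C(5,5)=1 * 0.9436^5 * 0.0564^0 = 0.7481
R = sum of terms = 0.9716

0.9716


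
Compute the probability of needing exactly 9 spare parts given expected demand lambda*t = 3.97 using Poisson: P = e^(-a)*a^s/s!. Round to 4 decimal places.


a = 3.97, s = 9
e^(-a) = e^(-3.97) = 0.0189
a^s = 3.97^9 = 244970.9356
s! = 362880
P = 0.0189 * 244970.9356 / 362880
P = 0.0127

0.0127


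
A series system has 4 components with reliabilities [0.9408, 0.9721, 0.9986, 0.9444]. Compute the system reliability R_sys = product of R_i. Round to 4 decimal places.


Components: [0.9408, 0.9721, 0.9986, 0.9444]
After component 1 (R=0.9408): product = 0.9408
After component 2 (R=0.9721): product = 0.9146
After component 3 (R=0.9986): product = 0.9133
After component 4 (R=0.9444): product = 0.8625
R_sys = 0.8625

0.8625


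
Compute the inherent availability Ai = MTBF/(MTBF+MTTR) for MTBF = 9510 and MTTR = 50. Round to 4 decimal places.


MTBF = 9510
MTTR = 50
MTBF + MTTR = 9560
Ai = 9510 / 9560
Ai = 0.9948

0.9948


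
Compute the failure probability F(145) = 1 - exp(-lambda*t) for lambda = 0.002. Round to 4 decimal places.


lambda = 0.002, t = 145
lambda * t = 0.29
exp(-0.29) = 0.7483
F(t) = 1 - 0.7483
F(t) = 0.2517

0.2517


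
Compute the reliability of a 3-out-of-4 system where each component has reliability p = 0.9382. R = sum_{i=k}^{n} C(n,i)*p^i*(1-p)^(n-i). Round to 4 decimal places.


k = 3, n = 4, p = 0.9382
i=3: C(4,3)=4 * 0.9382^3 * 0.0618^1 = 0.2041
i=4: C(4,4)=1 * 0.9382^4 * 0.0618^0 = 0.7748
R = sum of terms = 0.9789

0.9789


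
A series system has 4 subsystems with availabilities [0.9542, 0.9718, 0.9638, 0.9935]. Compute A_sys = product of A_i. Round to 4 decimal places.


Subsystems: [0.9542, 0.9718, 0.9638, 0.9935]
After subsystem 1 (A=0.9542): product = 0.9542
After subsystem 2 (A=0.9718): product = 0.9273
After subsystem 3 (A=0.9638): product = 0.8937
After subsystem 4 (A=0.9935): product = 0.8879
A_sys = 0.8879

0.8879


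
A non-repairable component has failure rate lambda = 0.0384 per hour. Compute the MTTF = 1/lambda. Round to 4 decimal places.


lambda = 0.0384
MTTF = 1 / 0.0384
MTTF = 26.0417

26.0417


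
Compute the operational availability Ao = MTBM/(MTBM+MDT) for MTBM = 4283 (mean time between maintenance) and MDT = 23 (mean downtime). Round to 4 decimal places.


MTBM = 4283
MDT = 23
MTBM + MDT = 4306
Ao = 4283 / 4306
Ao = 0.9947

0.9947


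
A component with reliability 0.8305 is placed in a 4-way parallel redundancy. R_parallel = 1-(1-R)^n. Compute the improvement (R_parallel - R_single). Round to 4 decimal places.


R_single = 0.8305, n = 4
1 - R_single = 0.1695
(1 - R_single)^n = 0.1695^4 = 0.0008
R_parallel = 1 - 0.0008 = 0.9992
Improvement = 0.9992 - 0.8305
Improvement = 0.1687

0.1687


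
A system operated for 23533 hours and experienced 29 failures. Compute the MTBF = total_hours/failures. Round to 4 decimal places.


total_hours = 23533
failures = 29
MTBF = 23533 / 29
MTBF = 811.4828

811.4828


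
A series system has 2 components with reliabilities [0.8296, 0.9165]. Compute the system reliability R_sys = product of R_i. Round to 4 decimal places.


Components: [0.8296, 0.9165]
After component 1 (R=0.8296): product = 0.8296
After component 2 (R=0.9165): product = 0.7603
R_sys = 0.7603

0.7603


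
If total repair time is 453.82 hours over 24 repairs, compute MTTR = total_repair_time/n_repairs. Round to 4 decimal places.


total_repair_time = 453.82
n_repairs = 24
MTTR = 453.82 / 24
MTTR = 18.9092

18.9092


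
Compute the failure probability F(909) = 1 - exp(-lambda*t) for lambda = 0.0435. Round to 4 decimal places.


lambda = 0.0435, t = 909
lambda * t = 39.5415
exp(-39.5415) = 0.0
F(t) = 1 - 0.0
F(t) = 1.0

1.0


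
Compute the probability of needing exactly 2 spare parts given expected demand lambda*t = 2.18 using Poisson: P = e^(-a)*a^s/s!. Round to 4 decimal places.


a = 2.18, s = 2
e^(-a) = e^(-2.18) = 0.113
a^s = 2.18^2 = 4.7524
s! = 2
P = 0.113 * 4.7524 / 2
P = 0.2686

0.2686


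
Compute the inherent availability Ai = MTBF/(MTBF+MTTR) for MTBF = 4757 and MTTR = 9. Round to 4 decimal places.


MTBF = 4757
MTTR = 9
MTBF + MTTR = 4766
Ai = 4757 / 4766
Ai = 0.9981

0.9981


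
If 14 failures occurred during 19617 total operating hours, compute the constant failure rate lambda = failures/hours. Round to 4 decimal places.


failures = 14
total_hours = 19617
lambda = 14 / 19617
lambda = 0.0007

0.0007


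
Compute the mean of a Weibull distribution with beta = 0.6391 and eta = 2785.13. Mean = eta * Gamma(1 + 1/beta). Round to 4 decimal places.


beta = 0.6391, eta = 2785.13
1/beta = 1.5647
1 + 1/beta = 2.5647
Gamma(2.5647) = 1.3926
Mean = 2785.13 * 1.3926
Mean = 3878.6523

3878.6523


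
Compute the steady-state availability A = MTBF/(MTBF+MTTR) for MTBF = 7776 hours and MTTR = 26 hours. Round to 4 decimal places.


MTBF = 7776
MTTR = 26
MTBF + MTTR = 7802
A = 7776 / 7802
A = 0.9967

0.9967


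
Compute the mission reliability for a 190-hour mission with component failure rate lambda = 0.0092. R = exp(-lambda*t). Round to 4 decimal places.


lambda = 0.0092
mission_time = 190
lambda * t = 0.0092 * 190 = 1.748
R = exp(-1.748)
R = 0.1741

0.1741


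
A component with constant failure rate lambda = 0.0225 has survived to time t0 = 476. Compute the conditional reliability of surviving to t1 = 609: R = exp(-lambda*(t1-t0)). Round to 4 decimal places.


lambda = 0.0225
t0 = 476, t1 = 609
t1 - t0 = 133
lambda * (t1-t0) = 0.0225 * 133 = 2.9925
R = exp(-2.9925)
R = 0.0502

0.0502


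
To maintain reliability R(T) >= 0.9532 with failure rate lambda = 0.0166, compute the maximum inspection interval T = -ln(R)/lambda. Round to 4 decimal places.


R_target = 0.9532
lambda = 0.0166
-ln(0.9532) = 0.0479
T = 0.0479 / 0.0166
T = 2.8874

2.8874


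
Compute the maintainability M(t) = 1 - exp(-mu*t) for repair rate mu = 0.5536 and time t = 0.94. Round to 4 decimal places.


mu = 0.5536, t = 0.94
mu * t = 0.5536 * 0.94 = 0.5204
exp(-0.5204) = 0.5943
M(t) = 1 - 0.5943
M(t) = 0.4057

0.4057


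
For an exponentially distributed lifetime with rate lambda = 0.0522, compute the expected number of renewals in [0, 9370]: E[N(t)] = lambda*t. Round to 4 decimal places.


lambda = 0.0522
t = 9370
E[N(t)] = lambda * t
E[N(t)] = 0.0522 * 9370
E[N(t)] = 489.114

489.114


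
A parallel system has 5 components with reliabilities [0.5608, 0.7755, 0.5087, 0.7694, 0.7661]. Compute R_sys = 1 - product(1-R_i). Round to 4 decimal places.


Components: [0.5608, 0.7755, 0.5087, 0.7694, 0.7661]
(1 - 0.5608) = 0.4392, running product = 0.4392
(1 - 0.7755) = 0.2245, running product = 0.0986
(1 - 0.5087) = 0.4913, running product = 0.0484
(1 - 0.7694) = 0.2306, running product = 0.0112
(1 - 0.7661) = 0.2339, running product = 0.0026
Product of (1-R_i) = 0.0026
R_sys = 1 - 0.0026 = 0.9974

0.9974


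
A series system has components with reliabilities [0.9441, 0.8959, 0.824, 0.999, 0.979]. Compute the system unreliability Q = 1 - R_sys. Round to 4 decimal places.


Components: [0.9441, 0.8959, 0.824, 0.999, 0.979]
After component 1: product = 0.9441
After component 2: product = 0.8458
After component 3: product = 0.697
After component 4: product = 0.6963
After component 5: product = 0.6816
R_sys = 0.6816
Q = 1 - 0.6816 = 0.3184

0.3184


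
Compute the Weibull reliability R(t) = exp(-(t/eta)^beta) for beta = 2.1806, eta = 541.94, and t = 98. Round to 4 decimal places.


beta = 2.1806, eta = 541.94, t = 98
t/eta = 98 / 541.94 = 0.1808
(t/eta)^beta = 0.1808^2.1806 = 0.024
R(t) = exp(-0.024)
R(t) = 0.9763

0.9763


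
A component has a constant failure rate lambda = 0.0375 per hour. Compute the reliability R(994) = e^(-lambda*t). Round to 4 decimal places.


lambda = 0.0375
t = 994
lambda * t = 37.275
R(t) = e^(-37.275)
R(t) = 0.0

0.0


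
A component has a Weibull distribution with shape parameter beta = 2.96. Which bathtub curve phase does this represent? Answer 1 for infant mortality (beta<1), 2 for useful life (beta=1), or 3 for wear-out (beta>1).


beta = 2.96
Compare beta to 1:
beta < 1 => infant mortality (phase 1)
beta = 1 => useful life (phase 2)
beta > 1 => wear-out (phase 3)
Since beta = 2.96, this is wear-out (increasing failure rate)
Phase = 3

3


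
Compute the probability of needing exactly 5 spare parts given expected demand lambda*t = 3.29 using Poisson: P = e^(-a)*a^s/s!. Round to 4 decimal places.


a = 3.29, s = 5
e^(-a) = e^(-3.29) = 0.0373
a^s = 3.29^5 = 385.4602
s! = 120
P = 0.0373 * 385.4602 / 120
P = 0.1197

0.1197


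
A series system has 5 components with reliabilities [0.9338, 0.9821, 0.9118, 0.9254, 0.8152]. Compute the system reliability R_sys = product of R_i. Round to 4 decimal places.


Components: [0.9338, 0.9821, 0.9118, 0.9254, 0.8152]
After component 1 (R=0.9338): product = 0.9338
After component 2 (R=0.9821): product = 0.9171
After component 3 (R=0.9118): product = 0.8362
After component 4 (R=0.9254): product = 0.7738
After component 5 (R=0.8152): product = 0.6308
R_sys = 0.6308

0.6308


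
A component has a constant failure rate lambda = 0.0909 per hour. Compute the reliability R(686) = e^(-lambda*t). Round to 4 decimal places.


lambda = 0.0909
t = 686
lambda * t = 62.3574
R(t) = e^(-62.3574)
R(t) = 0.0

0.0


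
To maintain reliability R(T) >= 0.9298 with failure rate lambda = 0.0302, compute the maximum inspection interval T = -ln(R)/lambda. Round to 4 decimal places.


R_target = 0.9298
lambda = 0.0302
-ln(0.9298) = 0.0728
T = 0.0728 / 0.0302
T = 2.4101

2.4101


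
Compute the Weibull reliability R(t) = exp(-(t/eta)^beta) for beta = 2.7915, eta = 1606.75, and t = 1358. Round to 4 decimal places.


beta = 2.7915, eta = 1606.75, t = 1358
t/eta = 1358 / 1606.75 = 0.8452
(t/eta)^beta = 0.8452^2.7915 = 0.6253
R(t) = exp(-0.6253)
R(t) = 0.5351

0.5351


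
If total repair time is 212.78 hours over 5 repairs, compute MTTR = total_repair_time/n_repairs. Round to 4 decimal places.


total_repair_time = 212.78
n_repairs = 5
MTTR = 212.78 / 5
MTTR = 42.556

42.556


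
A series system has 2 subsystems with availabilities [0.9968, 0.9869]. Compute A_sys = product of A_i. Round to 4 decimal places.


Subsystems: [0.9968, 0.9869]
After subsystem 1 (A=0.9968): product = 0.9968
After subsystem 2 (A=0.9869): product = 0.9837
A_sys = 0.9837

0.9837


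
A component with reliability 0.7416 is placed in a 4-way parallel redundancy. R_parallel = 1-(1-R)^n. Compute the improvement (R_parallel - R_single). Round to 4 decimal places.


R_single = 0.7416, n = 4
1 - R_single = 0.2584
(1 - R_single)^n = 0.2584^4 = 0.0045
R_parallel = 1 - 0.0045 = 0.9955
Improvement = 0.9955 - 0.7416
Improvement = 0.2539

0.2539


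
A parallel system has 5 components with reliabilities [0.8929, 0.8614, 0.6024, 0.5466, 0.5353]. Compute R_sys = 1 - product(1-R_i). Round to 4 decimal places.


Components: [0.8929, 0.8614, 0.6024, 0.5466, 0.5353]
(1 - 0.8929) = 0.1071, running product = 0.1071
(1 - 0.8614) = 0.1386, running product = 0.0148
(1 - 0.6024) = 0.3976, running product = 0.0059
(1 - 0.5466) = 0.4534, running product = 0.0027
(1 - 0.5353) = 0.4647, running product = 0.0012
Product of (1-R_i) = 0.0012
R_sys = 1 - 0.0012 = 0.9988

0.9988


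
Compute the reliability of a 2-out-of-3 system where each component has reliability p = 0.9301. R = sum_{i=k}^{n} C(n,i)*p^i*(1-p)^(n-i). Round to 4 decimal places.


k = 2, n = 3, p = 0.9301
i=2: C(3,2)=3 * 0.9301^2 * 0.0699^1 = 0.1814
i=3: C(3,3)=1 * 0.9301^3 * 0.0699^0 = 0.8046
R = sum of terms = 0.986

0.986


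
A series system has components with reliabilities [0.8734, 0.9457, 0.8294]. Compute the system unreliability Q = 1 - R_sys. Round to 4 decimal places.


Components: [0.8734, 0.9457, 0.8294]
After component 1: product = 0.8734
After component 2: product = 0.826
After component 3: product = 0.6851
R_sys = 0.6851
Q = 1 - 0.6851 = 0.3149

0.3149


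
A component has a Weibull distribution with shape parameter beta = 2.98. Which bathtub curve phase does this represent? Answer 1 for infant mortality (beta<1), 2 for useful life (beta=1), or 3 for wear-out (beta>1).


beta = 2.98
Compare beta to 1:
beta < 1 => infant mortality (phase 1)
beta = 1 => useful life (phase 2)
beta > 1 => wear-out (phase 3)
Since beta = 2.98, this is wear-out (increasing failure rate)
Phase = 3

3


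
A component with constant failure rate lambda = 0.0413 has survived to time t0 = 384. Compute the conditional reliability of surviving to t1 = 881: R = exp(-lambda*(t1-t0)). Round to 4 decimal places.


lambda = 0.0413
t0 = 384, t1 = 881
t1 - t0 = 497
lambda * (t1-t0) = 0.0413 * 497 = 20.5261
R = exp(-20.5261)
R = 0.0

0.0


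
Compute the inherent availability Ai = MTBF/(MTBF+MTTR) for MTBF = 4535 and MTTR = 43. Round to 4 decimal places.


MTBF = 4535
MTTR = 43
MTBF + MTTR = 4578
Ai = 4535 / 4578
Ai = 0.9906

0.9906


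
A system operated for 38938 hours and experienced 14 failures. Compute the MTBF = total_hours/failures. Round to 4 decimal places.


total_hours = 38938
failures = 14
MTBF = 38938 / 14
MTBF = 2781.2857

2781.2857


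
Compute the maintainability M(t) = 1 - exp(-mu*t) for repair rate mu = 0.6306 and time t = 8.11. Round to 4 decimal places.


mu = 0.6306, t = 8.11
mu * t = 0.6306 * 8.11 = 5.1142
exp(-5.1142) = 0.006
M(t) = 1 - 0.006
M(t) = 0.994

0.994


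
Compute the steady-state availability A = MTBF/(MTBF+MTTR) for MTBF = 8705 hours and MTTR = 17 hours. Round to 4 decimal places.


MTBF = 8705
MTTR = 17
MTBF + MTTR = 8722
A = 8705 / 8722
A = 0.9981

0.9981


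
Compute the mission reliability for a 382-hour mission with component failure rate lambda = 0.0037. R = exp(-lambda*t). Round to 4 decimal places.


lambda = 0.0037
mission_time = 382
lambda * t = 0.0037 * 382 = 1.4134
R = exp(-1.4134)
R = 0.2433

0.2433


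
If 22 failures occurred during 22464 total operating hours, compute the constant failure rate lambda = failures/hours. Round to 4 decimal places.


failures = 22
total_hours = 22464
lambda = 22 / 22464
lambda = 0.001

0.001


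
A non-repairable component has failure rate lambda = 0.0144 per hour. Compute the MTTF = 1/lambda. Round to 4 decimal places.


lambda = 0.0144
MTTF = 1 / 0.0144
MTTF = 69.4444

69.4444


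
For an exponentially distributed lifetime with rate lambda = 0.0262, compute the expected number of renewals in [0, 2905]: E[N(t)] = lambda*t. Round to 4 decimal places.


lambda = 0.0262
t = 2905
E[N(t)] = lambda * t
E[N(t)] = 0.0262 * 2905
E[N(t)] = 76.111

76.111


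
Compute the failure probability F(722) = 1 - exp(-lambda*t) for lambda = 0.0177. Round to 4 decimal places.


lambda = 0.0177, t = 722
lambda * t = 12.7794
exp(-12.7794) = 0.0
F(t) = 1 - 0.0
F(t) = 1.0

1.0


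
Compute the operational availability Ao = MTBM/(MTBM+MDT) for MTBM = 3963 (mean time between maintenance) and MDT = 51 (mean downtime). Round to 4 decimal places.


MTBM = 3963
MDT = 51
MTBM + MDT = 4014
Ao = 3963 / 4014
Ao = 0.9873

0.9873


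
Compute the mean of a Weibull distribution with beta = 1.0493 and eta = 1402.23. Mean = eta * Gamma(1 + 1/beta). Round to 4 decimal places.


beta = 1.0493, eta = 1402.23
1/beta = 0.953
1 + 1/beta = 1.953
Gamma(1.953) = 0.981
Mean = 1402.23 * 0.981
Mean = 1375.6396

1375.6396


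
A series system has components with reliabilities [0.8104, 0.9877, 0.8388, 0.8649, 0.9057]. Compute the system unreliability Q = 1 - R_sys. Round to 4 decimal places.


Components: [0.8104, 0.9877, 0.8388, 0.8649, 0.9057]
After component 1: product = 0.8104
After component 2: product = 0.8004
After component 3: product = 0.6714
After component 4: product = 0.5807
After component 5: product = 0.5259
R_sys = 0.5259
Q = 1 - 0.5259 = 0.4741

0.4741


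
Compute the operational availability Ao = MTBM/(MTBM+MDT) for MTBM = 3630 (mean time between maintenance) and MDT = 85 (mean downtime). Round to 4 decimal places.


MTBM = 3630
MDT = 85
MTBM + MDT = 3715
Ao = 3630 / 3715
Ao = 0.9771

0.9771


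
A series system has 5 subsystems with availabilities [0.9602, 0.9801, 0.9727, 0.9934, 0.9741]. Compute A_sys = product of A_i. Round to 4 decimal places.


Subsystems: [0.9602, 0.9801, 0.9727, 0.9934, 0.9741]
After subsystem 1 (A=0.9602): product = 0.9602
After subsystem 2 (A=0.9801): product = 0.9411
After subsystem 3 (A=0.9727): product = 0.9154
After subsystem 4 (A=0.9934): product = 0.9094
After subsystem 5 (A=0.9741): product = 0.8858
A_sys = 0.8858

0.8858


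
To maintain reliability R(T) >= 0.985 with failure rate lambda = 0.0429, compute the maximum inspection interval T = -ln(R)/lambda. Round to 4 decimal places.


R_target = 0.985
lambda = 0.0429
-ln(0.985) = 0.0151
T = 0.0151 / 0.0429
T = 0.3523

0.3523


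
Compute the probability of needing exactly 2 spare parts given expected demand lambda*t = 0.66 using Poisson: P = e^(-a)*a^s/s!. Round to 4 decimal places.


a = 0.66, s = 2
e^(-a) = e^(-0.66) = 0.5169
a^s = 0.66^2 = 0.4356
s! = 2
P = 0.5169 * 0.4356 / 2
P = 0.1126

0.1126


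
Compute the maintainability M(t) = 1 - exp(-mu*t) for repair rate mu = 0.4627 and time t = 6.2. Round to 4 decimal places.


mu = 0.4627, t = 6.2
mu * t = 0.4627 * 6.2 = 2.8687
exp(-2.8687) = 0.0568
M(t) = 1 - 0.0568
M(t) = 0.9432

0.9432


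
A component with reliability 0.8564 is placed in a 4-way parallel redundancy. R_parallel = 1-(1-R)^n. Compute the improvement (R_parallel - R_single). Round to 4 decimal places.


R_single = 0.8564, n = 4
1 - R_single = 0.1436
(1 - R_single)^n = 0.1436^4 = 0.0004
R_parallel = 1 - 0.0004 = 0.9996
Improvement = 0.9996 - 0.8564
Improvement = 0.1432

0.1432


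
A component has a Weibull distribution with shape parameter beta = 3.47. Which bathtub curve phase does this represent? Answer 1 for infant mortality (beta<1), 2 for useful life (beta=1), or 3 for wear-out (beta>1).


beta = 3.47
Compare beta to 1:
beta < 1 => infant mortality (phase 1)
beta = 1 => useful life (phase 2)
beta > 1 => wear-out (phase 3)
Since beta = 3.47, this is wear-out (increasing failure rate)
Phase = 3

3


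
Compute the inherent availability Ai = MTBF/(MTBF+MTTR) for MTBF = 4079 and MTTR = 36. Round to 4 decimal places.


MTBF = 4079
MTTR = 36
MTBF + MTTR = 4115
Ai = 4079 / 4115
Ai = 0.9913

0.9913


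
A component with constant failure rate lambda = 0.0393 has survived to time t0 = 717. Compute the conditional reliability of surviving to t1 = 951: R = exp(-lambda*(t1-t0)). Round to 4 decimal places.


lambda = 0.0393
t0 = 717, t1 = 951
t1 - t0 = 234
lambda * (t1-t0) = 0.0393 * 234 = 9.1962
R = exp(-9.1962)
R = 0.0001

0.0001


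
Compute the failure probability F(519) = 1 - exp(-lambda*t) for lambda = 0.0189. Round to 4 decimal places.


lambda = 0.0189, t = 519
lambda * t = 9.8091
exp(-9.8091) = 0.0001
F(t) = 1 - 0.0001
F(t) = 0.9999

0.9999


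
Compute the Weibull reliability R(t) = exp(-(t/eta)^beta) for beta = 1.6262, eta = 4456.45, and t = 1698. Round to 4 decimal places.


beta = 1.6262, eta = 4456.45, t = 1698
t/eta = 1698 / 4456.45 = 0.381
(t/eta)^beta = 0.381^1.6262 = 0.2082
R(t) = exp(-0.2082)
R(t) = 0.812

0.812


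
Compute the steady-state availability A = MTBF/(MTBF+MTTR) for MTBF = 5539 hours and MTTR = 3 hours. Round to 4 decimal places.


MTBF = 5539
MTTR = 3
MTBF + MTTR = 5542
A = 5539 / 5542
A = 0.9995

0.9995


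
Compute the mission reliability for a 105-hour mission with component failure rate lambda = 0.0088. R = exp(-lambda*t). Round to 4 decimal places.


lambda = 0.0088
mission_time = 105
lambda * t = 0.0088 * 105 = 0.924
R = exp(-0.924)
R = 0.3969

0.3969


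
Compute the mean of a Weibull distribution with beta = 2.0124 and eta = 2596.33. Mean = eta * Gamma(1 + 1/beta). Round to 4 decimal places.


beta = 2.0124, eta = 2596.33
1/beta = 0.4969
1 + 1/beta = 1.4969
Gamma(1.4969) = 0.8861
Mean = 2596.33 * 0.8861
Mean = 2300.6891

2300.6891


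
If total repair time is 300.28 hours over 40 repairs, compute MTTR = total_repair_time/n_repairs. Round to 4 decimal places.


total_repair_time = 300.28
n_repairs = 40
MTTR = 300.28 / 40
MTTR = 7.507

7.507


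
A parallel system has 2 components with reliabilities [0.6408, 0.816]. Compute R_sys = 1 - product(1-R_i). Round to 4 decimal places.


Components: [0.6408, 0.816]
(1 - 0.6408) = 0.3592, running product = 0.3592
(1 - 0.816) = 0.184, running product = 0.0661
Product of (1-R_i) = 0.0661
R_sys = 1 - 0.0661 = 0.9339

0.9339


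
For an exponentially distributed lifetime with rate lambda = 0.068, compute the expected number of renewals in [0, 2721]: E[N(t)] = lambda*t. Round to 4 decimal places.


lambda = 0.068
t = 2721
E[N(t)] = lambda * t
E[N(t)] = 0.068 * 2721
E[N(t)] = 185.028

185.028


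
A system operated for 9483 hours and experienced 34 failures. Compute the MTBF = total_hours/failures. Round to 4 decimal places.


total_hours = 9483
failures = 34
MTBF = 9483 / 34
MTBF = 278.9118

278.9118


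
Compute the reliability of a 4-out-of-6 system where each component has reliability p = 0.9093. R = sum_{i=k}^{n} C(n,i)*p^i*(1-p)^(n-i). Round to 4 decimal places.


k = 4, n = 6, p = 0.9093
i=4: C(6,4)=15 * 0.9093^4 * 0.0907^2 = 0.0844
i=5: C(6,5)=6 * 0.9093^5 * 0.0907^1 = 0.3383
i=6: C(6,6)=1 * 0.9093^6 * 0.0907^0 = 0.5653
R = sum of terms = 0.9879

0.9879


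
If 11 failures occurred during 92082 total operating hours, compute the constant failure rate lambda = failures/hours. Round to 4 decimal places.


failures = 11
total_hours = 92082
lambda = 11 / 92082
lambda = 0.0001

0.0001


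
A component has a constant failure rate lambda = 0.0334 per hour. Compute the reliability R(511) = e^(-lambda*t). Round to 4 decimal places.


lambda = 0.0334
t = 511
lambda * t = 17.0674
R(t) = e^(-17.0674)
R(t) = 0.0

0.0


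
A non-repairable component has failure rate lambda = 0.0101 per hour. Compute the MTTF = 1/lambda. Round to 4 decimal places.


lambda = 0.0101
MTTF = 1 / 0.0101
MTTF = 99.0099

99.0099


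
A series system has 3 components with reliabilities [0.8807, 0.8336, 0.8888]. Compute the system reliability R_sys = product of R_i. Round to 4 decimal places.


Components: [0.8807, 0.8336, 0.8888]
After component 1 (R=0.8807): product = 0.8807
After component 2 (R=0.8336): product = 0.7342
After component 3 (R=0.8888): product = 0.6525
R_sys = 0.6525

0.6525


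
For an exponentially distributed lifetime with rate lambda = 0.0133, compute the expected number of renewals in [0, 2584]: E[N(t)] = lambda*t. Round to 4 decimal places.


lambda = 0.0133
t = 2584
E[N(t)] = lambda * t
E[N(t)] = 0.0133 * 2584
E[N(t)] = 34.3672

34.3672


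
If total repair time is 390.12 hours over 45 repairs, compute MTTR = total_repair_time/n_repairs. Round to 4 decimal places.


total_repair_time = 390.12
n_repairs = 45
MTTR = 390.12 / 45
MTTR = 8.6693

8.6693


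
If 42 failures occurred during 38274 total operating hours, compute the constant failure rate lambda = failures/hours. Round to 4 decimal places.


failures = 42
total_hours = 38274
lambda = 42 / 38274
lambda = 0.0011

0.0011


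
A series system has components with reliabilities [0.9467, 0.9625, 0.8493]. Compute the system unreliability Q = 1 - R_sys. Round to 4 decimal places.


Components: [0.9467, 0.9625, 0.8493]
After component 1: product = 0.9467
After component 2: product = 0.9112
After component 3: product = 0.7739
R_sys = 0.7739
Q = 1 - 0.7739 = 0.2261

0.2261


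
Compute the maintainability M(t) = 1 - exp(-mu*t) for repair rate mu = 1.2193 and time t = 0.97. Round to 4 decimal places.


mu = 1.2193, t = 0.97
mu * t = 1.2193 * 0.97 = 1.1827
exp(-1.1827) = 0.3064
M(t) = 1 - 0.3064
M(t) = 0.6936

0.6936


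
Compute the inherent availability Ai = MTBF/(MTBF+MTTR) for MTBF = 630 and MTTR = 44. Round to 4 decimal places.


MTBF = 630
MTTR = 44
MTBF + MTTR = 674
Ai = 630 / 674
Ai = 0.9347

0.9347


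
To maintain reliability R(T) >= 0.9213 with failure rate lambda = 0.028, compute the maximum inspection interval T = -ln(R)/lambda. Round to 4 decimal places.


R_target = 0.9213
lambda = 0.028
-ln(0.9213) = 0.082
T = 0.082 / 0.028
T = 2.9275

2.9275


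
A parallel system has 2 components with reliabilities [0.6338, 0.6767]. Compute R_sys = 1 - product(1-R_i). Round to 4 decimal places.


Components: [0.6338, 0.6767]
(1 - 0.6338) = 0.3662, running product = 0.3662
(1 - 0.6767) = 0.3233, running product = 0.1184
Product of (1-R_i) = 0.1184
R_sys = 1 - 0.1184 = 0.8816

0.8816


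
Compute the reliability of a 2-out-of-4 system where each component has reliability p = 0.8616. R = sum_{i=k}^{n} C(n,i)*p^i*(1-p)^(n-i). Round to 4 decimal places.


k = 2, n = 4, p = 0.8616
i=2: C(4,2)=6 * 0.8616^2 * 0.1384^2 = 0.0853
i=3: C(4,3)=4 * 0.8616^3 * 0.1384^1 = 0.3541
i=4: C(4,4)=1 * 0.8616^4 * 0.1384^0 = 0.5511
R = sum of terms = 0.9905

0.9905


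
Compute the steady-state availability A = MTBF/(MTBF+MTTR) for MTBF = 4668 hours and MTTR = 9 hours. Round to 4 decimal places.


MTBF = 4668
MTTR = 9
MTBF + MTTR = 4677
A = 4668 / 4677
A = 0.9981

0.9981


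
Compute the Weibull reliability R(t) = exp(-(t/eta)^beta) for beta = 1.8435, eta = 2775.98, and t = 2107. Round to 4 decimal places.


beta = 1.8435, eta = 2775.98, t = 2107
t/eta = 2107 / 2775.98 = 0.759
(t/eta)^beta = 0.759^1.8435 = 0.6015
R(t) = exp(-0.6015)
R(t) = 0.548

0.548


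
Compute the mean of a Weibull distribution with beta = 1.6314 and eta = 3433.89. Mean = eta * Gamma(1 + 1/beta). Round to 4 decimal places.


beta = 1.6314, eta = 3433.89
1/beta = 0.613
1 + 1/beta = 1.613
Gamma(1.613) = 0.895
Mean = 3433.89 * 0.895
Mean = 3073.4749

3073.4749


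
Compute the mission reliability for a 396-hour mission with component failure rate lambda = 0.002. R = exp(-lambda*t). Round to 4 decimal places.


lambda = 0.002
mission_time = 396
lambda * t = 0.002 * 396 = 0.792
R = exp(-0.792)
R = 0.4529

0.4529


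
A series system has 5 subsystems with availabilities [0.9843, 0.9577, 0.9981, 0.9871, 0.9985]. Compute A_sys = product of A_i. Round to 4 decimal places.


Subsystems: [0.9843, 0.9577, 0.9981, 0.9871, 0.9985]
After subsystem 1 (A=0.9843): product = 0.9843
After subsystem 2 (A=0.9577): product = 0.9427
After subsystem 3 (A=0.9981): product = 0.9409
After subsystem 4 (A=0.9871): product = 0.9287
After subsystem 5 (A=0.9985): product = 0.9273
A_sys = 0.9273

0.9273


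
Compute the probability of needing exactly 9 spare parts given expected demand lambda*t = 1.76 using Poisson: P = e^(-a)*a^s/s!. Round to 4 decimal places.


a = 1.76, s = 9
e^(-a) = e^(-1.76) = 0.172
a^s = 1.76^9 = 162.0369
s! = 362880
P = 0.172 * 162.0369 / 362880
P = 0.0001

0.0001


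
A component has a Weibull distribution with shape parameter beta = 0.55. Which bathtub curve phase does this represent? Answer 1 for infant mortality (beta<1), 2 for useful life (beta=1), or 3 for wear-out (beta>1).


beta = 0.55
Compare beta to 1:
beta < 1 => infant mortality (phase 1)
beta = 1 => useful life (phase 2)
beta > 1 => wear-out (phase 3)
Since beta = 0.55, this is infant mortality (decreasing failure rate)
Phase = 1

1


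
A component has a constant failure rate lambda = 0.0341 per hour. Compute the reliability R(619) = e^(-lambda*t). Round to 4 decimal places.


lambda = 0.0341
t = 619
lambda * t = 21.1079
R(t) = e^(-21.1079)
R(t) = 0.0

0.0


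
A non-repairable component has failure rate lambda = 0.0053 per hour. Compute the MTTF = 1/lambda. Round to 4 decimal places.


lambda = 0.0053
MTTF = 1 / 0.0053
MTTF = 188.6792

188.6792


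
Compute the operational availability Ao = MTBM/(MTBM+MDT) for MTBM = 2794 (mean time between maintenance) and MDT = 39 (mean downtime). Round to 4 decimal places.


MTBM = 2794
MDT = 39
MTBM + MDT = 2833
Ao = 2794 / 2833
Ao = 0.9862

0.9862


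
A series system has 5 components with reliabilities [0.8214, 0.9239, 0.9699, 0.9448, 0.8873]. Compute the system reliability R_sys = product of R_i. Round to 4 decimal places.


Components: [0.8214, 0.9239, 0.9699, 0.9448, 0.8873]
After component 1 (R=0.8214): product = 0.8214
After component 2 (R=0.9239): product = 0.7589
After component 3 (R=0.9699): product = 0.736
After component 4 (R=0.9448): product = 0.6954
After component 5 (R=0.8873): product = 0.617
R_sys = 0.617

0.617


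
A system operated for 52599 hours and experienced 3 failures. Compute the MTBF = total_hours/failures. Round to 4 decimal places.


total_hours = 52599
failures = 3
MTBF = 52599 / 3
MTBF = 17533.0

17533.0


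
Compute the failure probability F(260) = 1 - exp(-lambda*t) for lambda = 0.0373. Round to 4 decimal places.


lambda = 0.0373, t = 260
lambda * t = 9.698
exp(-9.698) = 0.0001
F(t) = 1 - 0.0001
F(t) = 0.9999

0.9999


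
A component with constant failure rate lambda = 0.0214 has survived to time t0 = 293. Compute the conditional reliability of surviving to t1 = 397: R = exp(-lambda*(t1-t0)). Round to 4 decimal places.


lambda = 0.0214
t0 = 293, t1 = 397
t1 - t0 = 104
lambda * (t1-t0) = 0.0214 * 104 = 2.2256
R = exp(-2.2256)
R = 0.108

0.108


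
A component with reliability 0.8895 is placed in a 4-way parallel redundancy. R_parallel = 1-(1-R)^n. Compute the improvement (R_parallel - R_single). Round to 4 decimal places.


R_single = 0.8895, n = 4
1 - R_single = 0.1105
(1 - R_single)^n = 0.1105^4 = 0.0001
R_parallel = 1 - 0.0001 = 0.9999
Improvement = 0.9999 - 0.8895
Improvement = 0.1104

0.1104


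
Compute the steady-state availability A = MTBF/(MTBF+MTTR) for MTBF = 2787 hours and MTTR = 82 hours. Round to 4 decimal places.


MTBF = 2787
MTTR = 82
MTBF + MTTR = 2869
A = 2787 / 2869
A = 0.9714

0.9714


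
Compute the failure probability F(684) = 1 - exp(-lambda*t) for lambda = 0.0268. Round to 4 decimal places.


lambda = 0.0268, t = 684
lambda * t = 18.3312
exp(-18.3312) = 0.0
F(t) = 1 - 0.0
F(t) = 1.0

1.0


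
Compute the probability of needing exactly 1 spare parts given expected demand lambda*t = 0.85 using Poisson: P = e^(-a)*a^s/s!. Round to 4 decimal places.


a = 0.85, s = 1
e^(-a) = e^(-0.85) = 0.4274
a^s = 0.85^1 = 0.85
s! = 1
P = 0.4274 * 0.85 / 1
P = 0.3633

0.3633


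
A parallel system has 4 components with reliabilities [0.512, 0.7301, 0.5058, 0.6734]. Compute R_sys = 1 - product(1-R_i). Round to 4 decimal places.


Components: [0.512, 0.7301, 0.5058, 0.6734]
(1 - 0.512) = 0.488, running product = 0.488
(1 - 0.7301) = 0.2699, running product = 0.1317
(1 - 0.5058) = 0.4942, running product = 0.0651
(1 - 0.6734) = 0.3266, running product = 0.0213
Product of (1-R_i) = 0.0213
R_sys = 1 - 0.0213 = 0.9787

0.9787


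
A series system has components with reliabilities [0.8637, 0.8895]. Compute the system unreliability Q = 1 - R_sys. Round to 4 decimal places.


Components: [0.8637, 0.8895]
After component 1: product = 0.8637
After component 2: product = 0.7683
R_sys = 0.7683
Q = 1 - 0.7683 = 0.2317

0.2317


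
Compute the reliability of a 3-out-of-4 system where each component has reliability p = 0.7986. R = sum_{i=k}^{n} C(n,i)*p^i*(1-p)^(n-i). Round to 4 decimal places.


k = 3, n = 4, p = 0.7986
i=3: C(4,3)=4 * 0.7986^3 * 0.2014^1 = 0.4103
i=4: C(4,4)=1 * 0.7986^4 * 0.2014^0 = 0.4067
R = sum of terms = 0.817

0.817


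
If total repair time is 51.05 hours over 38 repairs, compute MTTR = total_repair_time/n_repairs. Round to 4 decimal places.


total_repair_time = 51.05
n_repairs = 38
MTTR = 51.05 / 38
MTTR = 1.3434

1.3434
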